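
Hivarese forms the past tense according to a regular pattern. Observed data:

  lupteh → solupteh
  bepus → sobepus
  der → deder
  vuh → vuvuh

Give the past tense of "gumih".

sogumih

"gumih" has 2 vowels. The stems with 2 vowels (bepus → sobepus, lupteh → solupteh) add the prefix so-.
So gumih → sogumih.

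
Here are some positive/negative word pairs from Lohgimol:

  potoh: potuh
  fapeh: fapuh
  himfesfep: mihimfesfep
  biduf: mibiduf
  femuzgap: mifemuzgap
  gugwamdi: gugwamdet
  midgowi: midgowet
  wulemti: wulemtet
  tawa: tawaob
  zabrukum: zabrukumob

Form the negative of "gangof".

fapeh and himfesfep both have last vowel 'e' yet inflect differently (fapuh, mihimfesfep), so the last vowel is not what conditions the rule; the final letter is.
"gangof" ends in -f. The one such stem in the data (biduf → mibiduf) adds the prefix mi-, so the same rule applies.
So gangof → migangof.

migangof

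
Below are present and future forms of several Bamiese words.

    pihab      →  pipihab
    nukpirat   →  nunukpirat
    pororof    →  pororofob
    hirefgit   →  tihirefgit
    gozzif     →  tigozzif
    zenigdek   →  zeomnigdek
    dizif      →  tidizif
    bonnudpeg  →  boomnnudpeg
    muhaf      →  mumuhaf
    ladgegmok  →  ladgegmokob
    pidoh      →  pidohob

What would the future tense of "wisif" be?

"wisif" has last vowel 'i'. The stems whose last vowel is 'i' (hirefgit → tihirefgit, gozzif → tigozzif, dizif → tidizif) add the prefix ti-.
The other patterns: stems whose last vowel is 'o' add -ob; stems whose last vowel is 'a' repeat the first consonant+vowel as a prefix; stems whose last vowel is 'e' insert -om- after the first vowel.
So wisif → tiwisif.

tiwisif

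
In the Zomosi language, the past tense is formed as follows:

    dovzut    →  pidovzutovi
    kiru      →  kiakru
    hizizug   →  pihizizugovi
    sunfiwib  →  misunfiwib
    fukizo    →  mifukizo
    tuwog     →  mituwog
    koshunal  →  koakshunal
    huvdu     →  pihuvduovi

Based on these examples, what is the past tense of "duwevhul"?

piduwevhulovi

"duwevhul" begins with d-. The one such stem in the data (dovzut → pidovzutovi) adds pi- … -ovi around the stem, so the same rule applies.
The other patterns: stems beginning with k- insert -ak- after the first vowel; stems beginning with f-, s- or t- add the prefix mi-.
So duwevhul → piduwevhulovi.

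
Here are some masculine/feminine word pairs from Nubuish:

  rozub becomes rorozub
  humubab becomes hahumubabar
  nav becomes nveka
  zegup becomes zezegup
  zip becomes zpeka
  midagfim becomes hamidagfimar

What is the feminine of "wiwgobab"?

"wiwgobab" has 3 vowels. The stems with 3 vowels (midagfim → hamidagfimar, humubab → hahumubabar) add ha- … -ar around the stem.
The other patterns: stems with 1 vowel delete the last vowel and add -eka; stems with 2 vowels repeat the first consonant+vowel as a prefix.
So wiwgobab → hawiwgobabar.

hawiwgobabar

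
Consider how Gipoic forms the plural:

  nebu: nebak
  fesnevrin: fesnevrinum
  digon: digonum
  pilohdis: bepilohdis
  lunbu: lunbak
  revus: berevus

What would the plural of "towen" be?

towenum

revus and lunbu both have last vowel 'u' yet inflect differently (berevus, lunbak), so the last vowel is not what conditions the rule; the final letter is.
"towen" ends in -n. The stems ending in -n (digon → digonum, fesnevrin → fesnevrinum) add -um.
So towen → towenum.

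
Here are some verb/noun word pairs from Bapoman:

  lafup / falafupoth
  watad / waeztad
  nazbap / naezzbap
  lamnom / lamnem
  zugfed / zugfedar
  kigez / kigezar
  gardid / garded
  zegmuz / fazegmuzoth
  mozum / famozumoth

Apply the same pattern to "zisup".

fazisupoth

lafup and nazbap both end in -p yet inflect differently (falafupoth, naezzbap), so the final letter is not what conditions the rule; the last vowel is.
"zisup" has last vowel 'u'. The stems whose last vowel is 'u' (mozum → famozumoth, lafup → falafupoth, zegmuz → fazegmuzoth) add fa- … -oth around the stem.
So zisup → fazisupoth.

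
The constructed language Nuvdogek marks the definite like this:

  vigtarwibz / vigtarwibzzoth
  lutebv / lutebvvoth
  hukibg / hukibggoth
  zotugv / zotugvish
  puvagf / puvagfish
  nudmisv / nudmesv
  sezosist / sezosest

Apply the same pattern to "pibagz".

pibagzish

lutebv and zotugv both end in -v yet inflect differently (lutebvvoth, zotugvish), so the final letter is not what conditions the rule; the second-to-last letter is.
"pibagz" has second-to-last letter 'g'. The stems whose second-to-last letter is 'g' (zotugv → zotugvish, puvagf → puvagfish) add -ish.
The other patterns: stems whose second-to-last letter is 'b' double the final consonant and add -oth; stems whose second-to-last letter is 's' change the last vowel to 'e'.
So pibagz → pibagzish.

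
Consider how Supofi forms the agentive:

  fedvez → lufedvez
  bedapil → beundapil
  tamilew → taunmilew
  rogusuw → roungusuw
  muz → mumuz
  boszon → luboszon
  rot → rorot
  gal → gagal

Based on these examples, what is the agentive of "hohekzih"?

"hohekzih" has 3 vowels. The stems with 3 vowels (rogusuw → roungusuw, bedapil → beundapil, tamilew → taunmilew) insert -un- after the first vowel.
So hohekzih → hounhekzih.

hounhekzih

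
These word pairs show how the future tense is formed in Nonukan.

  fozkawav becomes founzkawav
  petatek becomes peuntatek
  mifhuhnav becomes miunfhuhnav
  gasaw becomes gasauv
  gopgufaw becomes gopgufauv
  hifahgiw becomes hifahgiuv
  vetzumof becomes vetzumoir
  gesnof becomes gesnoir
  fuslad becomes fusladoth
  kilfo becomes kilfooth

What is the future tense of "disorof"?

disoroir

"disorof" ends in -f. The stems ending in -f (vetzumof → vetzumoir, gesnof → gesnoir) drop the final letter and add -ir.
The other patterns: stems ending in -k or -v insert -un- after the first vowel; stems ending in -w drop the final letter and add -uv; stems ending in -d or -o add -oth.
So disorof → disoroir.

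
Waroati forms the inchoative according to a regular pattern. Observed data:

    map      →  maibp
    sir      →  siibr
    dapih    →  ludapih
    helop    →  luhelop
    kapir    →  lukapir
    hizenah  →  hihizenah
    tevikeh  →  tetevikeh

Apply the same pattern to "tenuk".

lutenuk

map and helop both end in -p yet inflect differently (maibp, luhelop), so the final letter is not what conditions the rule; the number of vowels is.
"tenuk" has 2 vowels. The stems with 2 vowels (dapih → ludapih, helop → luhelop, kapir → lukapir) add the prefix lu-.
So tenuk → lutenuk.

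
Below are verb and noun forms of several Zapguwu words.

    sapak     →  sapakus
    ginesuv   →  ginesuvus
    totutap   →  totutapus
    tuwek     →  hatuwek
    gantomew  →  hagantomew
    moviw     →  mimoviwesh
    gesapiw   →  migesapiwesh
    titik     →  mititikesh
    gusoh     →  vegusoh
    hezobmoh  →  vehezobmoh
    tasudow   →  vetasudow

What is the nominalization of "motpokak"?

"motpokak" has last vowel 'a'. The stems whose last vowel is 'a' (sapak → sapakus, totutap → totutapus) add -us.
So motpokak → motpokakus.

motpokakus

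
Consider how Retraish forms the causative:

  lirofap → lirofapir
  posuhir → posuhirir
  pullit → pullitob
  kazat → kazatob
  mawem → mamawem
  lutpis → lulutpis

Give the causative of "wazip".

wazipir

"wazip" ends in -p. The one such stem in the data (lirofap → lirofapir) adds -ir, so the same rule applies.
So wazip → wazipir.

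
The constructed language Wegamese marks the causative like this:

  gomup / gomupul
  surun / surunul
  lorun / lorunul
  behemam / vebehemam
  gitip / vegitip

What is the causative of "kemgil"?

vekemgil

gomup and gitip both end in -p yet inflect differently (gomupul, vegitip), so the final letter is not what conditions the rule; the last vowel is.
"kemgil" has last vowel 'i'. The one such stem in the data (gitip → vegitip) adds the prefix ve-, so the same rule applies.
So kemgil → vekemgil.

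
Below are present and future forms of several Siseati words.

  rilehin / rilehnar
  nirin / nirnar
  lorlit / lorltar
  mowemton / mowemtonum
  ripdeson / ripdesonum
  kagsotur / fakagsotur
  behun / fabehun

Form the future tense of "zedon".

zedonum

rilehin and mowemton both end in -n yet inflect differently (rilehnar, mowemtonum), so the final letter is not what conditions the rule; the last vowel is.
"zedon" has last vowel 'o'. The stems whose last vowel is 'o' (mowemton → mowemtonum, ripdeson → ripdesonum) add -um.
The other patterns: stems whose last vowel is 'i' delete the last vowel and add -ar; stems whose last vowel is 'u' add the prefix fa-.
So zedon → zedonum.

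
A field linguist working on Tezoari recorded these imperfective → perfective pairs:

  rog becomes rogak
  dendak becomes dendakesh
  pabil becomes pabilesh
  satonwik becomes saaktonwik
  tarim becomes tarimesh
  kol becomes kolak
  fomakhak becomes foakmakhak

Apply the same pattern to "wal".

walak

kol and pabil both end in -l yet inflect differently (kolak, pabilesh), so the final letter is not what conditions the rule; the number of vowels is.
"wal" has 1 vowel. The stems with 1 vowel (kol → kolak, rog → rogak) add -ak.
The other patterns: stems with 2 vowels add -esh; stems with 3 vowels insert -ak- after the first vowel.
So wal → walak.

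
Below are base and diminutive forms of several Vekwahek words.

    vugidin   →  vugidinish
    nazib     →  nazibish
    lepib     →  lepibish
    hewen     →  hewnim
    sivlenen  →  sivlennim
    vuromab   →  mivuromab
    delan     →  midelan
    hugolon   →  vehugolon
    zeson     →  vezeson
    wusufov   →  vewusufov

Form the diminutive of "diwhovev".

vugidin and hewen both end in -n yet inflect differently (vugidinish, hewnim), so the final letter is not what conditions the rule; the last vowel is.
"diwhovev" has last vowel 'e'. The stems whose last vowel is 'e' (hewen → hewnim, sivlenen → sivlennim) delete the last vowel and add -im.
So diwhovev → diwhovvim.

diwhovvim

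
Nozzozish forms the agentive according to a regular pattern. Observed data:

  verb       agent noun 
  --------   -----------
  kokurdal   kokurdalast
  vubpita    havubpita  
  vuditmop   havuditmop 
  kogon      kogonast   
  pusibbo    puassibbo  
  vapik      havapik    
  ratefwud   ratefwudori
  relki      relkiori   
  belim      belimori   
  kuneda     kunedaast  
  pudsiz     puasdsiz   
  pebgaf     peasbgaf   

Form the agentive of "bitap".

"bitap" begins with b-. The one such stem in the data (belim → belimori) adds -ori, so the same rule applies.
The other patterns: stems beginning with v- add the prefix ha-; stems beginning with k- add -ast; stems beginning with p- insert -as- after the first vowel.
So bitap → bitapori.

bitapori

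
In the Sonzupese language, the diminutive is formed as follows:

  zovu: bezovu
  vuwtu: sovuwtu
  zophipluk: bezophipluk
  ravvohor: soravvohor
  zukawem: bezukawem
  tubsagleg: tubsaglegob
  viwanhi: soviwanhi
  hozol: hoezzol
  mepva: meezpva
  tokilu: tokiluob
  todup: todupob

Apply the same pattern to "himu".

zovu and tokilu both end in -u yet inflect differently (bezovu, tokiluob), so the final letter is not what conditions the rule; the first letter is.
"himu" begins with h-. The one such stem in the data (hozol → hoezzol) inserts -ez- after the first vowel (as does mepva), so the same rule applies.
The other patterns: stems beginning with z- add the prefix be-; stems beginning with t- add -ob; stems beginning with r- or v- add the prefix so-.
So himu → hiezmu.

hiezmu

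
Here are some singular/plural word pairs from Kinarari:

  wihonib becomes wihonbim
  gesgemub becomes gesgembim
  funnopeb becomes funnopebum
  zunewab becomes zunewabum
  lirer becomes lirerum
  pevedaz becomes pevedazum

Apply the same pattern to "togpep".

wihonib and funnopeb both end in -b yet inflect differently (wihonbim, funnopebum), so the final letter is not what conditions the rule; the last vowel is.
"togpep" has last vowel 'e'. The stems whose last vowel is 'e' (funnopeb → funnopebum, lirer → lirerum) add -um.
So togpep → togpepum.

togpepum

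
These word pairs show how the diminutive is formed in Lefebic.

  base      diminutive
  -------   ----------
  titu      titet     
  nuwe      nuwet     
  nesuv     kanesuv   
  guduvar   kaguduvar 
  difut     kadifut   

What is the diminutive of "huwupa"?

huwupet

difut and titu both have last vowel 'u' yet inflect differently (kadifut, titet), so the last vowel is not what conditions the rule; whether the stem ends in a vowel or a consonant is.
"huwupa" ends in a vowel. The stems ending in a vowel (nuwe → nuwet, titu → titet) drop the final letter and add -et.
The other pattern: stems ending in a consonant add the prefix ka-.
So huwupa → huwupet.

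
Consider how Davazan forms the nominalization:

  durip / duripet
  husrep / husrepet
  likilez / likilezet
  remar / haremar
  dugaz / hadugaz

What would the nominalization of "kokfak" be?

hakokfak

"kokfak" has last vowel 'a'. The stems whose last vowel is 'a' (dugaz → hadugaz, remar → haremar) add the prefix ha-.
So kokfak → hakokfak.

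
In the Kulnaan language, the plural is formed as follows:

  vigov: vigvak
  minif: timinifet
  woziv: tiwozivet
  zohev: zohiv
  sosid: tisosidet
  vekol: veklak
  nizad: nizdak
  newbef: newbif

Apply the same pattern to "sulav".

sulvak

sosid and nizad both end in -d yet inflect differently (tisosidet, nizdak), so the final letter is not what conditions the rule; the last vowel is.
"sulav" has last vowel 'a'. The one such stem in the data (nizad → nizdak) deletes the last vowel and adds -ak (as do vigov, vekol), so the same rule applies.
So sulav → sulvak.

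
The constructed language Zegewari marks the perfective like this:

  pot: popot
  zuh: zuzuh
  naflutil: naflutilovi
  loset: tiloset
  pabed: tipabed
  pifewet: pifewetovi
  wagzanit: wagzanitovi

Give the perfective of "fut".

fufut

pot and loset both end in -t yet inflect differently (popot, tiloset), so the final letter is not what conditions the rule; the number of vowels is.
"fut" has 1 vowel. The stems with 1 vowel (zuh → zuzuh, pot → popot) repeat the first consonant+vowel as a prefix.
So fut → fufut.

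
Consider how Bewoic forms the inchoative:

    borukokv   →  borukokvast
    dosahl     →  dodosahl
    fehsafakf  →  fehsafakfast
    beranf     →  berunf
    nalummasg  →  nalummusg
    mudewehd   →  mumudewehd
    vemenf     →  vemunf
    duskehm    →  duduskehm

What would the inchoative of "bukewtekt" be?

bukewtektast

fehsafakf and beranf both end in -f yet inflect differently (fehsafakfast, berunf), so the final letter is not what conditions the rule; the second-to-last letter is.
"bukewtekt" has second-to-last letter 'k'. The stems whose second-to-last letter is 'k' (fehsafakf → fehsafakfast, borukokv → borukokvast) add -ast.
The other patterns: stems whose second-to-last letter is 'h' repeat the first consonant+vowel as a prefix; stems whose second-to-last letter is 'n' or 's' change the last vowel to 'u'.
So bukewtekt → bukewtektast.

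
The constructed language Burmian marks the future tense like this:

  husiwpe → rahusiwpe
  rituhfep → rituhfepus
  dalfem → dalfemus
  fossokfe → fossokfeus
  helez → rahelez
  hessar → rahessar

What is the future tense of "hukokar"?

rahukokar

"hukokar" begins with h-. The stems beginning with h- (hessar → rahessar, husiwpe → rahusiwpe, helez → rahelez) add the prefix ra-.
So hukokar → rahukokar.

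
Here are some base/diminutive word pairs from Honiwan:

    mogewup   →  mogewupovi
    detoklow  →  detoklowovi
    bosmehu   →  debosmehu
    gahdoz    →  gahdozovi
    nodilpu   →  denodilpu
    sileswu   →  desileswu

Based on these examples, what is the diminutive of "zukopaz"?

mogewup and nodilpu both have last vowel 'u' yet inflect differently (mogewupovi, denodilpu), so the last vowel is not what conditions the rule; whether the stem ends in a vowel or a consonant is.
"zukopaz" ends in a consonant. The stems ending in a consonant (mogewup → mogewupovi, gahdoz → gahdozovi, detoklow → detoklowovi) add -ovi.
The other pattern: stems ending in a vowel add the prefix de-.
So zukopaz → zukopazovi.

zukopazovi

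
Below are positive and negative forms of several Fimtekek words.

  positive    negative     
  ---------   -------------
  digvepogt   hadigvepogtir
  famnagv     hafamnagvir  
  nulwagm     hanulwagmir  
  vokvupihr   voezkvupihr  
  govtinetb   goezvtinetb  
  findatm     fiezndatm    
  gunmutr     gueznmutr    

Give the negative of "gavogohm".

gaezvogohm

nulwagm and findatm both end in -m yet inflect differently (hanulwagmir, fiezndatm), so the final letter is not what conditions the rule; the second-to-last letter is.
"gavogohm" has second-to-last letter 'h'. The one such stem in the data (vokvupihr → voezkvupihr) inserts -ez- after the first vowel (as do govtinetb, findatm), so the same rule applies.
The other pattern: stems whose second-to-last letter is 'g' add ha- … -ir around the stem.
So gavogohm → gaezvogohm.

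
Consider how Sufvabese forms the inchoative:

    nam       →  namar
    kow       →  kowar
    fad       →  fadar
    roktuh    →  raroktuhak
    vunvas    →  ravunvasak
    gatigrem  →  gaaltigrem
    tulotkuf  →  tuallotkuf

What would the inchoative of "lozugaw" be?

"lozugaw" has 3 vowels. The stems with 3 vowels (gatigrem → gaaltigrem, tulotkuf → tuallotkuf) insert -al- after the first vowel.
So lozugaw → loalzugaw.

loalzugaw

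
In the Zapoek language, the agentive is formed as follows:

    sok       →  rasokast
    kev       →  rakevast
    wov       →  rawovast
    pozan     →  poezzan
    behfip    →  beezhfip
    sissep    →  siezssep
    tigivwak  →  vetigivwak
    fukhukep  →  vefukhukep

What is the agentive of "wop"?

rawopast

sok and tigivwak both end in -k yet inflect differently (rasokast, vetigivwak), so the final letter is not what conditions the rule; the number of vowels is.
"wop" has 1 vowel. The stems with 1 vowel (sok → rasokast, kev → rakevast, wov → rawovast) add ra- … -ast around the stem.
So wop → rawopast.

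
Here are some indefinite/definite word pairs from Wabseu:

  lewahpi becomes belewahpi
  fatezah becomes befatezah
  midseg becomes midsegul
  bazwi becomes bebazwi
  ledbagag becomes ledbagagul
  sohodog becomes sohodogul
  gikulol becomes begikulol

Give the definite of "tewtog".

tewtogul

sohodog and gikulol both have last vowel 'o' yet inflect differently (sohodogul, begikulol), so the last vowel is not what conditions the rule; the final letter is.
"tewtog" ends in -g. The stems ending in -g (ledbagag → ledbagagul, sohodog → sohodogul, midseg → midsegul) add -ul.
So tewtog → tewtogul.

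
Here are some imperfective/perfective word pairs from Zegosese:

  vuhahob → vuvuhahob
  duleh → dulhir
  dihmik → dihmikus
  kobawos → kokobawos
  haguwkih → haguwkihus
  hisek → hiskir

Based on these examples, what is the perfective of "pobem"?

pobmir

hisek and dihmik both end in -k yet inflect differently (hiskir, dihmikus), so the final letter is not what conditions the rule; the last vowel is.
"pobem" has last vowel 'e'. The stems whose last vowel is 'e' (duleh → dulhir, hisek → hiskir) delete the last vowel and add -ir.
So pobem → pobmir.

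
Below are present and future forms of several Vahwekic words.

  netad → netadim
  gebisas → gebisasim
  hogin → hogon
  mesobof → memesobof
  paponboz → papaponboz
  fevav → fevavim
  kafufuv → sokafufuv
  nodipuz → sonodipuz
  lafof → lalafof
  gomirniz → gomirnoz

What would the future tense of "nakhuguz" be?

"nakhuguz" has last vowel 'u'. The stems whose last vowel is 'u' (nodipuz → sonodipuz, kafufuv → sokafufuv) add the prefix so-.
The other patterns: stems whose last vowel is 'a' add -im; stems whose last vowel is 'o' repeat the first consonant+vowel as a prefix; stems whose last vowel is 'i' change the last vowel to 'o'.
So nakhuguz → sonakhuguz.

sonakhuguz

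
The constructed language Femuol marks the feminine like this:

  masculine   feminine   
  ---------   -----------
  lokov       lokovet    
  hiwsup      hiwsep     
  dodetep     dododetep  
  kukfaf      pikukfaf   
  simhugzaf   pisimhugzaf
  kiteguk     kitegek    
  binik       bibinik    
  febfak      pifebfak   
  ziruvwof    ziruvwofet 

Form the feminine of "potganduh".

potgandeh

kiteguk and binik both end in -k yet inflect differently (kitegek, bibinik), so the final letter is not what conditions the rule; the last vowel is.
"potganduh" has last vowel 'u'. The stems whose last vowel is 'u' (kiteguk → kitegek, hiwsup → hiwsep) change the last vowel to 'e'.
So potganduh → potgandeh.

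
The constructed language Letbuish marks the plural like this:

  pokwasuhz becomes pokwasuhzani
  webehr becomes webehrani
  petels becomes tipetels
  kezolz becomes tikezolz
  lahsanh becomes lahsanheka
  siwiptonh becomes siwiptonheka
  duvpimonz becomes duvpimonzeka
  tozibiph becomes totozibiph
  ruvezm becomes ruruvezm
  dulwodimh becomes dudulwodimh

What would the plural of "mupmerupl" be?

pokwasuhz and kezolz both end in -z yet inflect differently (pokwasuhzani, tikezolz), so the final letter is not what conditions the rule; the second-to-last letter is.
"mupmerupl" has second-to-last letter 'p'. The one such stem in the data (tozibiph → totozibiph) repeats the first consonant+vowel as a prefix (as do ruvezm, dulwodimh), so the same rule applies.
So mupmerupl → mumupmerupl.

mumupmerupl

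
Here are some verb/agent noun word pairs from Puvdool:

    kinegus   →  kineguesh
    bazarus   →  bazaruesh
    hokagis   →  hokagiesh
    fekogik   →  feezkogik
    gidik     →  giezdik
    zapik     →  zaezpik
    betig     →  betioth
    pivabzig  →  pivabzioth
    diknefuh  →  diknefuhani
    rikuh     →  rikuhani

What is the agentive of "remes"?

remeesh

hokagis and fekogik both have last vowel 'i' yet inflect differently (hokagiesh, feezkogik), so the last vowel is not what conditions the rule; the final letter is.
"remes" ends in -s. The stems ending in -s (kinegus → kineguesh, bazarus → bazaruesh, hokagis → hokagiesh) drop the final letter and add -esh.
So remes → remeesh.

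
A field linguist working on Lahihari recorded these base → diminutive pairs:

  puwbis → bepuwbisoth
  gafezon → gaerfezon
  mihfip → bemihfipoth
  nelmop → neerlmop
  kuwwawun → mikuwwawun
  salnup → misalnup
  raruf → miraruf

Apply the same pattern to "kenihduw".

"kenihduw" has last vowel 'u'. The stems whose last vowel is 'u' (salnup → misalnup, kuwwawun → mikuwwawun, raruf → miraruf) add the prefix mi-.
So kenihduw → mikenihduw.

mikenihduw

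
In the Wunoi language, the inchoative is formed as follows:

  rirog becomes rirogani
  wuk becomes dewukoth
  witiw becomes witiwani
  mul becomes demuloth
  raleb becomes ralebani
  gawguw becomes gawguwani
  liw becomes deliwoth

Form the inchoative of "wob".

gawguw and liw both end in -w yet inflect differently (gawguwani, deliwoth), so the final letter is not what conditions the rule; the number of vowels is.
"wob" has 1 vowel. The stems with 1 vowel (wuk → dewukoth, mul → demuloth, liw → deliwoth) add de- … -oth around the stem.
The other pattern: stems with 2 vowels add -ani.
So wob → dewoboth.

dewoboth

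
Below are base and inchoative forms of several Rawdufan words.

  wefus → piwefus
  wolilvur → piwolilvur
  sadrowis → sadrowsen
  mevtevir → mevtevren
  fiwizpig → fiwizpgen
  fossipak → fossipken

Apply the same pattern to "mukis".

muksen

"mukis" has last vowel 'i'. The stems whose last vowel is 'i' (sadrowis → sadrowsen, mevtevir → mevtevren, fiwizpig → fiwizpgen) delete the last vowel and add -en.
The other pattern: stems whose last vowel is 'u' add the prefix pi-.
So mukis → muksen.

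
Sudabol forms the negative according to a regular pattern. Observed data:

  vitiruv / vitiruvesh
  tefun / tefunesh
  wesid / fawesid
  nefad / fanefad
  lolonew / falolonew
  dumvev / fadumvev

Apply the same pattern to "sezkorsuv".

sezkorsuvesh

vitiruv and dumvev both end in -v yet inflect differently (vitiruvesh, fadumvev), so the final letter is not what conditions the rule; the last vowel is.
"sezkorsuv" has last vowel 'u'. The stems whose last vowel is 'u' (vitiruv → vitiruvesh, tefun → tefunesh) add -esh.
So sezkorsuv → sezkorsuvesh.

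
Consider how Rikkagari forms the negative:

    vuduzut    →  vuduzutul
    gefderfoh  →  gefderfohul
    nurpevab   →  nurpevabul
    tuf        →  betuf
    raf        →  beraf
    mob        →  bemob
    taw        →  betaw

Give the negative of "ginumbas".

ginumbasul

"ginumbas" has 3 vowels. The stems with 3 vowels (vuduzut → vuduzutul, gefderfoh → gefderfohul, nurpevab → nurpevabul) add -ul.
The other pattern: stems with 1 vowel add the prefix be-.
So ginumbas → ginumbasul.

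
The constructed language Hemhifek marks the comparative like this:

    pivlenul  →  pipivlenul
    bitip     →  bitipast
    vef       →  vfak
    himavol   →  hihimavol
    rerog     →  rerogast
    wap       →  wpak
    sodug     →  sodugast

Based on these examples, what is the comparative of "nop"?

npak

wap and bitip both end in -p yet inflect differently (wpak, bitipast), so the final letter is not what conditions the rule; the number of vowels is.
"nop" has 1 vowel. The stems with 1 vowel (vef → vfak, wap → wpak) delete the last vowel and add -ak.
So nop → npak.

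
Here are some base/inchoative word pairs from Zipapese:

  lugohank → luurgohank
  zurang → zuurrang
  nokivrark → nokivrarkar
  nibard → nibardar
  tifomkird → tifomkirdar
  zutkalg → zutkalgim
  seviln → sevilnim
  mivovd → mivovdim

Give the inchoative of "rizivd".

lugohank and nokivrark both end in -k yet inflect differently (luurgohank, nokivrarkar), so the final letter is not what conditions the rule; the second-to-last letter is.
"rizivd" has second-to-last letter 'v'. The one such stem in the data (mivovd → mivovdim) adds -im, so the same rule applies.
The other patterns: stems whose second-to-last letter is 'n' insert -ur- after the first vowel; stems whose second-to-last letter is 'r' add -ar.
So rizivd → rizivdim.

rizivdim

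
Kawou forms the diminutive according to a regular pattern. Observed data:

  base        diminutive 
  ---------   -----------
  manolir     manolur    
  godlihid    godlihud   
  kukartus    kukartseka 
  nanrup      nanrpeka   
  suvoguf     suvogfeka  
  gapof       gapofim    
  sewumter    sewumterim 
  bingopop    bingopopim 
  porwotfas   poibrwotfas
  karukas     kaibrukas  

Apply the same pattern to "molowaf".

suvoguf and gapof both end in -f yet inflect differently (suvogfeka, gapofim), so the final letter is not what conditions the rule; the last vowel is.
"molowaf" has last vowel 'a'. The stems whose last vowel is 'a' (porwotfas → poibrwotfas, karukas → kaibrukas) insert -ib- after the first vowel.
The other patterns: stems whose last vowel is 'i' change the last vowel to 'u'; stems whose last vowel is 'u' delete the last vowel and add -eka; stems whose last vowel is 'e' or 'o' add -im.
So molowaf → moiblowaf.

moiblowaf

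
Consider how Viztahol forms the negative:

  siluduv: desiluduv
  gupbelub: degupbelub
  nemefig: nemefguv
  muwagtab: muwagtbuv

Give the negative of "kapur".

dekapur

gupbelub and muwagtab both end in -b yet inflect differently (degupbelub, muwagtbuv), so the final letter is not what conditions the rule; the last vowel is.
"kapur" has last vowel 'u'. The stems whose last vowel is 'u' (siluduv → desiluduv, gupbelub → degupbelub) add the prefix de-.
So kapur → dekapur.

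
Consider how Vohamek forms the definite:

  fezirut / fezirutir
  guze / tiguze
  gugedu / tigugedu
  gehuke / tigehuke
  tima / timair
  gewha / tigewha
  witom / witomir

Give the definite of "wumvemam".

wumvemamir

gewha and tima both end in -a yet inflect differently (tigewha, timair), so the final letter is not what conditions the rule; the first letter is.
"wumvemam" begins with w-. The one such stem in the data (witom → witomir) adds -ir, so the same rule applies.
The other pattern: stems beginning with g- add the prefix ti-.
So wumvemam → wumvemamir.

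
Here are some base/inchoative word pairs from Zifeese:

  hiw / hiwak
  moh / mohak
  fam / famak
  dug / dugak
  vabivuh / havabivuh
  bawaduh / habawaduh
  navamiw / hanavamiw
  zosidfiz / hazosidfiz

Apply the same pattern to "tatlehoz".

hatatlehoz

moh and vabivuh both end in -h yet inflect differently (mohak, havabivuh), so the final letter is not what conditions the rule; the number of vowels is.
"tatlehoz" has 3 vowels. The stems with 3 vowels (vabivuh → havabivuh, bawaduh → habawaduh, navamiw → hanavamiw) add the prefix ha-.
So tatlehoz → hatatlehoz.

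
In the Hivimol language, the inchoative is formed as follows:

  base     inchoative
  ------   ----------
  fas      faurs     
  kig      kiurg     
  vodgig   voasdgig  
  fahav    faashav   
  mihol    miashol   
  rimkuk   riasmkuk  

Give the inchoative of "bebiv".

"bebiv" has 2 vowels. The stems with 2 vowels (vodgig → voasdgig, fahav → faashav, mihol → miashol) insert -as- after the first vowel.
So bebiv → beasbiv.

beasbiv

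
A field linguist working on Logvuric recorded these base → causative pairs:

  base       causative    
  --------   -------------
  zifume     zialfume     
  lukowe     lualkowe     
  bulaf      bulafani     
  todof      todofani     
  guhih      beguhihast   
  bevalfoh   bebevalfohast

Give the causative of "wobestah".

todof and bevalfoh both have last vowel 'o' yet inflect differently (todofani, bebevalfohast), so the last vowel is not what conditions the rule; the final letter is.
"wobestah" ends in -h. The stems ending in -h (guhih → beguhihast, bevalfoh → bebevalfohast) add be- … -ast around the stem.
So wobestah → bewobestahast.

bewobestahast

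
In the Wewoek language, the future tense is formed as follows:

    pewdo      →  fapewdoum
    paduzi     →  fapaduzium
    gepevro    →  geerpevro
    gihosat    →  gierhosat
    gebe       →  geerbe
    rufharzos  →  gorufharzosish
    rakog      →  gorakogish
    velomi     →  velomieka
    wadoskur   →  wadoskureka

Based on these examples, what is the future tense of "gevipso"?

geervipso

"gevipso" begins with g-. The stems beginning with g- (gepevro → geerpevro, gihosat → gierhosat, gebe → geerbe) insert -er- after the first vowel.
The other patterns: stems beginning with p- add fa- … -um around the stem; stems beginning with r- add go- … -ish around the stem; stems beginning with v- or w- add -eka.
So gevipso → geervipso.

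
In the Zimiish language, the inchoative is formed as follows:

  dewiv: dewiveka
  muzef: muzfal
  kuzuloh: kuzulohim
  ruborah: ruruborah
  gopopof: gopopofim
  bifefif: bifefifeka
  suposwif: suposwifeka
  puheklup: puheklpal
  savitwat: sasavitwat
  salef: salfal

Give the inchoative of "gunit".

"gunit" has last vowel 'i'. The stems whose last vowel is 'i' (dewiv → dewiveka, bifefif → bifefifeka, suposwif → suposwifeka) add -eka.
So gunit → guniteka.

guniteka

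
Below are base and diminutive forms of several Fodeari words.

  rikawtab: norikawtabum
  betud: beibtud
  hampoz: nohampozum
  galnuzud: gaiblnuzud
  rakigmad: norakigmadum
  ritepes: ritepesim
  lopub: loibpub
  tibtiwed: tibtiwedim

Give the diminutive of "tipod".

notipodum

"tipod" has last vowel 'o'. The one such stem in the data (hampoz → nohampozum) adds no- … -um around the stem, so the same rule applies.
The other patterns: stems whose last vowel is 'u' insert -ib- after the first vowel; stems whose last vowel is 'e' add -im.
So tipod → notipodum.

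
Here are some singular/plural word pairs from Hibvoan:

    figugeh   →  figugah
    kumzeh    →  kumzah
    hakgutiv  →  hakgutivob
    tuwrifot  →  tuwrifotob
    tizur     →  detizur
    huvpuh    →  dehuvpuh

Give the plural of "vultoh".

vultohob

figugeh and huvpuh both end in -h yet inflect differently (figugah, dehuvpuh), so the final letter is not what conditions the rule; the last vowel is.
"vultoh" has last vowel 'o'. The one such stem in the data (tuwrifot → tuwrifotob) adds -ob, so the same rule applies.
So vultoh → vultohob.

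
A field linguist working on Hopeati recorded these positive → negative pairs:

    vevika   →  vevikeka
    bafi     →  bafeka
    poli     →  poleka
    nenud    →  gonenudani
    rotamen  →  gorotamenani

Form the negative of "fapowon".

gofapowonani

bafi and nenud both have 2 vowels yet inflect differently (bafeka, gonenudani), so the number of vowels is not what conditions the rule; whether the stem ends in a vowel or a consonant is.
"fapowon" ends in a consonant. The stems ending in a consonant (nenud → gonenudani, rotamen → gorotamenani) add go- … -ani around the stem.
The other pattern: stems ending in a vowel drop the final letter and add -eka.
So fapowon → gofapowonani.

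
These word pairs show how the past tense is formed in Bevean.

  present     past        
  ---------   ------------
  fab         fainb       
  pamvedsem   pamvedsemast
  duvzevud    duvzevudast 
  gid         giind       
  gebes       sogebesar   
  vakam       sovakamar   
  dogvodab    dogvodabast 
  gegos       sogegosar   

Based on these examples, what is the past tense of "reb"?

reinb

vakam and pamvedsem both end in -m yet inflect differently (sovakamar, pamvedsemast), so the final letter is not what conditions the rule; the number of vowels is.
"reb" has 1 vowel. The stems with 1 vowel (fab → fainb, gid → giind) insert -in- after the first vowel.
The other patterns: stems with 2 vowels add so- … -ar around the stem; stems with 3 vowels add -ast.
So reb → reinb.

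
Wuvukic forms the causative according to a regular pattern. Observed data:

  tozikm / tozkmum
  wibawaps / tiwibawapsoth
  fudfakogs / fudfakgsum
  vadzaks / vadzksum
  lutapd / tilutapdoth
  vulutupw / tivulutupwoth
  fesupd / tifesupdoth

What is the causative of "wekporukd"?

wibawaps and vadzaks both end in -s yet inflect differently (tiwibawapsoth, vadzksum), so the final letter is not what conditions the rule; the second-to-last letter is.
"wekporukd" has second-to-last letter 'k'. The stems whose second-to-last letter is 'k' (vadzaks → vadzksum, tozikm → tozkmum) delete the last vowel and add -um.
So wekporukd → wekporkdum.

wekporkdum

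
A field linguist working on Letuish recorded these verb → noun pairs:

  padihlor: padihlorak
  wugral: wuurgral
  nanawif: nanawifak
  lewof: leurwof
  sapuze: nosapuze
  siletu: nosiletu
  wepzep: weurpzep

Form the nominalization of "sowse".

nosowse

nanawif and lewof both end in -f yet inflect differently (nanawifak, leurwof), so the final letter is not what conditions the rule; the first letter is.
"sowse" begins with s-. The stems beginning with s- (sapuze → nosapuze, siletu → nosiletu) add the prefix no-.
So sowse → nosowse.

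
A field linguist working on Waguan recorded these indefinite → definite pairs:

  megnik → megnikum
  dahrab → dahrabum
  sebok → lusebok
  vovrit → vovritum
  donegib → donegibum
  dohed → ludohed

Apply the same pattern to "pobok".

megnik and sebok both end in -k yet inflect differently (megnikum, lusebok), so the final letter is not what conditions the rule; the last vowel is.
"pobok" has last vowel 'o'. The one such stem in the data (sebok → lusebok) adds the prefix lu-, so the same rule applies.
So pobok → lupobok.

lupobok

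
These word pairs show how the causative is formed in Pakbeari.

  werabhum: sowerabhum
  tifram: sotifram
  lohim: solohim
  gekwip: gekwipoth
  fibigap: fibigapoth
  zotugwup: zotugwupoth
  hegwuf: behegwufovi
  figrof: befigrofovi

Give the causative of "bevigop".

lohim and gekwip both have last vowel 'i' yet inflect differently (solohim, gekwipoth), so the last vowel is not what conditions the rule; the final letter is.
"bevigop" ends in -p. The stems ending in -p (gekwip → gekwipoth, fibigap → fibigapoth, zotugwup → zotugwupoth) add -oth.
The other patterns: stems ending in -m add the prefix so-; stems ending in -f add be- … -ovi around the stem.
So bevigop → bevigopoth.

bevigopoth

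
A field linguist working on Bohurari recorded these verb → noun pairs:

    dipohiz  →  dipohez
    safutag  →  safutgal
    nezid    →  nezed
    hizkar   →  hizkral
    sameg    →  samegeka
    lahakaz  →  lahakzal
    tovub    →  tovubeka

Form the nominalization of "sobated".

dipohiz and lahakaz both end in -z yet inflect differently (dipohez, lahakzal), so the final letter is not what conditions the rule; the last vowel is.
"sobated" has last vowel 'e'. The one such stem in the data (sameg → samegeka) adds -eka, so the same rule applies.
The other patterns: stems whose last vowel is 'i' change the last vowel to 'e'; stems whose last vowel is 'a' delete the last vowel and add -al.
So sobated → sobatedeka.

sobatedeka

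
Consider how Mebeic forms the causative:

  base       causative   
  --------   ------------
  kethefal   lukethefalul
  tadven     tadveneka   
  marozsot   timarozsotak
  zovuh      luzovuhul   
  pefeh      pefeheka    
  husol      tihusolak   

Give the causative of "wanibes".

wanibeseka

"wanibes" has last vowel 'e'. The stems whose last vowel is 'e' (tadven → tadveneka, pefeh → pefeheka) add -eka.
The other patterns: stems whose last vowel is 'o' add ti- … -ak around the stem; stems whose last vowel is 'a' or 'u' add lu- … -ul around the stem.
So wanibes → wanibeseka.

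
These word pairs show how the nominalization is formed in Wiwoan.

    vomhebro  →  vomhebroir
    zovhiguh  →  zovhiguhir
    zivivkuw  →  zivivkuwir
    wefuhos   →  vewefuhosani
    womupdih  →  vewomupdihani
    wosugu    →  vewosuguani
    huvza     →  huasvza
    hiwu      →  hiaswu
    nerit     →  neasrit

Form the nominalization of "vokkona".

"vokkona" begins with v-. The one such stem in the data (vomhebro → vomhebroir) adds -ir, so the same rule applies.
The other patterns: stems beginning with w- add ve- … -ani around the stem; stems beginning with h- or n- insert -as- after the first vowel.
So vokkona → vokkonair.

vokkonair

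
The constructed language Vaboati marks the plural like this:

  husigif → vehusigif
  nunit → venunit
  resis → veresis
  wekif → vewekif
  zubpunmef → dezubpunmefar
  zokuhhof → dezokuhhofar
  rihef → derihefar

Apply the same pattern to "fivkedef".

"fivkedef" has last vowel 'e'. The stems whose last vowel is 'e' (zubpunmef → dezubpunmefar, rihef → derihefar) add de- … -ar around the stem.
The other pattern: stems whose last vowel is 'i' add the prefix ve-.
So fivkedef → defivkedefar.

defivkedefar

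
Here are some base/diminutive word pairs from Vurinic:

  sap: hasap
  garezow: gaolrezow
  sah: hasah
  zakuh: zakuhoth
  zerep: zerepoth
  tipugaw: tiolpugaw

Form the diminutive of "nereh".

"nereh" has 2 vowels. The stems with 2 vowels (zakuh → zakuhoth, zerep → zerepoth) add -oth.
So nereh → nerehoth.

nerehoth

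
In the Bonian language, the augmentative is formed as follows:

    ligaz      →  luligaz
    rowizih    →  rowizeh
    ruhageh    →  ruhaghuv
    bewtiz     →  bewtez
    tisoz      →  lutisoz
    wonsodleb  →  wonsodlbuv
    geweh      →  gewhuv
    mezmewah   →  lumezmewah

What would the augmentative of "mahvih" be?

mahveh

rowizih and geweh both end in -h yet inflect differently (rowizeh, gewhuv), so the final letter is not what conditions the rule; the last vowel is.
"mahvih" has last vowel 'i'. The stems whose last vowel is 'i' (bewtiz → bewtez, rowizih → rowizeh) change the last vowel to 'e'.
The other patterns: stems whose last vowel is 'e' delete the last vowel and add -uv; stems whose last vowel is 'a' or 'o' add the prefix lu-.
So mahvih → mahveh.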